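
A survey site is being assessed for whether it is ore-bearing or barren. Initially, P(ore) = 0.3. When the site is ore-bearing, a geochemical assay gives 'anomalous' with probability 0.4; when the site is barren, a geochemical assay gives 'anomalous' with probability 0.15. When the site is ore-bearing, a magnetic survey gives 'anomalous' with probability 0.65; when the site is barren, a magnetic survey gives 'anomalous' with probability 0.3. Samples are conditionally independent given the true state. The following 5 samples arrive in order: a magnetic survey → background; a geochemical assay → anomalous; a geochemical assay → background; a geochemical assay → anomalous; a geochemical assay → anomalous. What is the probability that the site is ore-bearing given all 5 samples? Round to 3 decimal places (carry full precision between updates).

0.741

After a magnetic survey='background': P(ore) = 0.35·0.3000 / (0.35·0.3000 + 0.7·0.7000) ≈ 0.1765
After a geochemical assay='anomalous': P(ore) = 0.4·0.1765 / (0.4·0.1765 + 0.15·0.8235) ≈ 0.3636
After a geochemical assay='background': P(ore) = 0.6·0.3636 / (0.6·0.3636 + 0.85·0.6364) ≈ 0.2874
After a geochemical assay='anomalous': P(ore) = 0.4·0.2874 / (0.4·0.2874 + 0.15·0.7126) ≈ 0.5182
After a geochemical assay='anomalous': P(ore) = 0.4·0.5182 / (0.4·0.5182 + 0.15·0.4818) ≈ 0.7415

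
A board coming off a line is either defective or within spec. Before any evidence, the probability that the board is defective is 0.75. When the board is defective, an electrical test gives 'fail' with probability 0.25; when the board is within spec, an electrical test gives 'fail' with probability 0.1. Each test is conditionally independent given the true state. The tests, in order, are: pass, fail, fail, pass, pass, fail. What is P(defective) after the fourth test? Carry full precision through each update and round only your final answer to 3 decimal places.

0.929

Each posterior becomes the prior for the next update.
After 'pass': P(defective) = 0.75·0.7500 / (0.75·0.7500 + 0.9·0.2500) ≈ 0.7143
After 'fail': P(defective) = 0.25·0.7143 / (0.25·0.7143 + 0.1·0.2857) ≈ 0.8621
After 'fail': P(defective) = 0.25·0.8621 / (0.25·0.8621 + 0.1·0.1379) ≈ 0.9398
After 'pass': P(defective) = 0.75·0.9398 / (0.75·0.9398 + 0.9·0.0602) ≈ 0.9287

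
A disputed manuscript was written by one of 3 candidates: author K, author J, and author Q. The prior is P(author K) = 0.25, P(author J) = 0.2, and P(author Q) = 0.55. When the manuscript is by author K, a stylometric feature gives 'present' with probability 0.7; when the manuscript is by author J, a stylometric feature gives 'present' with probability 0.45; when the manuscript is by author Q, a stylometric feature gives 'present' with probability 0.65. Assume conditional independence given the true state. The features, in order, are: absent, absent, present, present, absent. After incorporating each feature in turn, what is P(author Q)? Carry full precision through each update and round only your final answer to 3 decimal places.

After 'absent': normaliser = 0.3·0.2500 + 0.55·0.2000 + 0.35·0.5500; P(author K) ≈ 0.1987, P(author J) ≈ 0.2914, P(author Q) ≈ 0.5099
After 'absent': normaliser = 0.3·0.1987 + 0.55·0.2914 + 0.35·0.5099; P(author K) ≈ 0.1496, P(author J) ≈ 0.4023, P(author Q) ≈ 0.4480
After 'present': normaliser = 0.7·0.1496 + 0.45·0.4023 + 0.65·0.4480; P(author K) ≈ 0.1815, P(author J) ≈ 0.3138, P(author Q) ≈ 0.5047
After 'present': normaliser = 0.7·0.1815 + 0.45·0.3138 + 0.65·0.5047; P(author K) ≈ 0.2131, P(author J) ≈ 0.2368, P(author Q) ≈ 0.5501
After 'absent': normaliser = 0.3·0.2131 + 0.55·0.2368 + 0.35·0.5501; P(author K) ≈ 0.1653, P(author J) ≈ 0.3368, P(author Q) ≈ 0.4979

0.498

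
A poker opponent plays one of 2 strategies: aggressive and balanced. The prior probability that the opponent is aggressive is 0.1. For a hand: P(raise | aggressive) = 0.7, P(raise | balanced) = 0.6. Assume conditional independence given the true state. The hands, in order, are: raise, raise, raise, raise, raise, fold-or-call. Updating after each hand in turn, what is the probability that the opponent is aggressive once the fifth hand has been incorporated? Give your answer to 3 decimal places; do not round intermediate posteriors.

After 'raise': P(aggressive) = 0.7·0.1000 / (0.7·0.1000 + 0.6·0.9000) ≈ 0.1148
After 'raise': P(aggressive) = 0.7·0.1148 / (0.7·0.1148 + 0.6·0.8852) ≈ 0.1314
After 'raise': P(aggressive) = 0.7·0.1314 / (0.7·0.1314 + 0.6·0.8686) ≈ 0.1500
After 'raise': P(aggressive) = 0.7·0.1500 / (0.7·0.1500 + 0.6·0.8500) ≈ 0.1707
After 'raise': P(aggressive) = 0.7·0.1707 / (0.7·0.1707 + 0.6·0.8293) ≈ 0.1936

0.194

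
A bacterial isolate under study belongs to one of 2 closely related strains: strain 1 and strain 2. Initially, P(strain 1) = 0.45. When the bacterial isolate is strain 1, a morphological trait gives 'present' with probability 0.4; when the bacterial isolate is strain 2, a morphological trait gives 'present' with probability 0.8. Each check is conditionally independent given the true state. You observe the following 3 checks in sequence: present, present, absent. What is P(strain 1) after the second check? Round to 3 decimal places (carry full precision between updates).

After 'present': P(strain 1) = 0.4·0.4500 / (0.4·0.4500 + 0.8·0.5500) ≈ 0.2903
After 'present': P(strain 1) = 0.4·0.2903 / (0.4·0.2903 + 0.8·0.7097) ≈ 0.1698

0.170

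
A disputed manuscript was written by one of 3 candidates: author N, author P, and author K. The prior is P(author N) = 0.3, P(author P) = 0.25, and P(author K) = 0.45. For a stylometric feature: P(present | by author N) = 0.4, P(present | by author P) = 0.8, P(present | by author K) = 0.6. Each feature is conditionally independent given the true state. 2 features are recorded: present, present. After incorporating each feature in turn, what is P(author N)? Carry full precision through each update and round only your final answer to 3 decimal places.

0.130

Apply Bayes' rule sequentially, carrying P(author N) forward.
After 'present': normaliser = 0.4·0.3000 + 0.8·0.2500 + 0.6·0.4500; P(author N) ≈ 0.2034, P(author P) ≈ 0.3390, P(author K) ≈ 0.4576
After 'present': normaliser = 0.4·0.2034 + 0.8·0.3390 + 0.6·0.4576; P(author N) ≈ 0.1297, P(author P) ≈ 0.4324, P(author K) ≈ 0.4378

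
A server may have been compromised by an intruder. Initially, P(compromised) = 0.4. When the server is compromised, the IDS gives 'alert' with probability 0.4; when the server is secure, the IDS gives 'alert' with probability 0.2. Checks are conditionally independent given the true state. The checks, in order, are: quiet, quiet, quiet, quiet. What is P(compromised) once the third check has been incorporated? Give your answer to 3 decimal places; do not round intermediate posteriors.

Apply Bayes' rule sequentially, carrying P(compromised) forward.
After 'quiet': P(compromised) = 0.6·0.4000 / (0.6·0.4000 + 0.8·0.6000) ≈ 0.3333
After 'quiet': P(compromised) = 0.6·0.3333 / (0.6·0.3333 + 0.8·0.6667) ≈ 0.2727
After 'quiet': P(compromised) = 0.6·0.2727 / (0.6·0.2727 + 0.8·0.7273) ≈ 0.2195

0.220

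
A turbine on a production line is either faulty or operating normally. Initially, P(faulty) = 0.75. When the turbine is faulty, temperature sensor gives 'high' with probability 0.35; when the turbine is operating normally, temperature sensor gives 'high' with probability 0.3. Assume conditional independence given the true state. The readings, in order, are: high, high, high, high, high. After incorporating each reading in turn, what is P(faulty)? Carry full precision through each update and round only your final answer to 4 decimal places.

After 'high': P(faulty) = 0.35·0.7500 / (0.35·0.7500 + 0.3·0.2500) ≈ 0.7778
After 'high': P(faulty) = 0.35·0.7778 / (0.35·0.7778 + 0.3·0.2222) ≈ 0.8033
After 'high': P(faulty) = 0.35·0.8033 / (0.35·0.8033 + 0.3·0.1967) ≈ 0.8265
After 'high': P(faulty) = 0.35·0.8265 / (0.35·0.8265 + 0.3·0.1735) ≈ 0.8475
After 'high': P(faulty) = 0.35·0.8475 / (0.35·0.8475 + 0.3·0.1525) ≈ 0.8664

0.8664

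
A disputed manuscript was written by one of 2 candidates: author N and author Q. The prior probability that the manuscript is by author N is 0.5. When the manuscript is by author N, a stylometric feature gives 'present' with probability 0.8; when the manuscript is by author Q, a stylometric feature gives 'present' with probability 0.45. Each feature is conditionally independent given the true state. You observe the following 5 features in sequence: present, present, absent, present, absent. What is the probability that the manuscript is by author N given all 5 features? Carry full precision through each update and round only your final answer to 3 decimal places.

After 'present': P(author N) = 0.8·0.5000 / (0.8·0.5000 + 0.45·0.5000) ≈ 0.6400
After 'present': P(author N) = 0.8·0.6400 / (0.8·0.6400 + 0.45·0.3600) ≈ 0.7596
After 'absent': P(author N) = 0.2·0.7596 / (0.2·0.7596 + 0.55·0.2404) ≈ 0.5347
After 'present': P(author N) = 0.8·0.5347 / (0.8·0.5347 + 0.45·0.4653) ≈ 0.6714
After 'absent': P(author N) = 0.2·0.6714 / (0.2·0.6714 + 0.55·0.3286) ≈ 0.4263

0.426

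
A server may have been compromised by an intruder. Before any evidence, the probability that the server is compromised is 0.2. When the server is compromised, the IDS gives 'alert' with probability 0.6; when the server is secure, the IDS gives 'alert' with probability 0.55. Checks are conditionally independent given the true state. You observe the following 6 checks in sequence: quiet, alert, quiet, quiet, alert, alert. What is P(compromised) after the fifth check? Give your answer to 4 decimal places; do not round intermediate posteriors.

0.1728

After 'quiet': P(compromised) = 0.4·0.2000 / (0.4·0.2000 + 0.45·0.8000) ≈ 0.1818
After 'alert': P(compromised) = 0.6·0.1818 / (0.6·0.1818 + 0.55·0.8182) ≈ 0.1951
After 'quiet': P(compromised) = 0.4·0.1951 / (0.4·0.1951 + 0.45·0.8049) ≈ 0.1773
After 'quiet': P(compromised) = 0.4·0.1773 / (0.4·0.1773 + 0.45·0.8227) ≈ 0.1608
After 'alert': P(compromised) = 0.6·0.1608 / (0.6·0.1608 + 0.55·0.8392) ≈ 0.1728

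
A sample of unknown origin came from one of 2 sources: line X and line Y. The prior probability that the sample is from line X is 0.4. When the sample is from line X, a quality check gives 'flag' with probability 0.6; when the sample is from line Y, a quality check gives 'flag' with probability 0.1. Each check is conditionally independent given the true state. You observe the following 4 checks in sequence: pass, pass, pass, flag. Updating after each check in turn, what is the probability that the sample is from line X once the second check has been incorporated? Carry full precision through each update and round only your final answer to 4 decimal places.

0.1164

Apply Bayes' rule sequentially, carrying P(line X) forward.
After 'pass': P(line X) = 0.4·0.4000 / (0.4·0.4000 + 0.9·0.6000) ≈ 0.2286
After 'pass': P(line X) = 0.4·0.2286 / (0.4·0.2286 + 0.9·0.7714) ≈ 0.1164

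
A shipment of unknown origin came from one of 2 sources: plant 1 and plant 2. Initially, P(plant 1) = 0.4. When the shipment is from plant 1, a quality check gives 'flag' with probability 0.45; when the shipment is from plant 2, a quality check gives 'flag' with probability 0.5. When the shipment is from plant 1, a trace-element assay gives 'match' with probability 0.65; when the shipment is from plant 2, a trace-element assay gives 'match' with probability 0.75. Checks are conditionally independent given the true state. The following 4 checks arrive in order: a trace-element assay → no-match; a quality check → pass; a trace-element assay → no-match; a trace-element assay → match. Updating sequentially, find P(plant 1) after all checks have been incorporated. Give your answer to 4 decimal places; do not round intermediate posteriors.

After a trace-element assay='no-match': P(plant 1) = 0.35·0.4000 / (0.35·0.4000 + 0.25·0.6000) ≈ 0.4828
After a quality check='pass': P(plant 1) = 0.55·0.4828 / (0.55·0.4828 + 0.5·0.5172) ≈ 0.5066
After a trace-element assay='no-match': P(plant 1) = 0.35·0.5066 / (0.35·0.5066 + 0.25·0.4934) ≈ 0.5897
After a trace-element assay='match': P(plant 1) = 0.65·0.5897 / (0.65·0.5897 + 0.75·0.4103) ≈ 0.5547

0.5547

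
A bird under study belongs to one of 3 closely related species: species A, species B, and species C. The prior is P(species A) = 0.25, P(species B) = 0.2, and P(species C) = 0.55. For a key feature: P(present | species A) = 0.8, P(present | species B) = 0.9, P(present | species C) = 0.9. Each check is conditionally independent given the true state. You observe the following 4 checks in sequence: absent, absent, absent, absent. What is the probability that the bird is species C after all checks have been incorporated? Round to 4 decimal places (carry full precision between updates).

0.1158

After 'absent': normaliser = 0.2·0.2500 + 0.1·0.2000 + 0.1·0.5500; P(species A) ≈ 0.4000, P(species B) ≈ 0.1600, P(species C) ≈ 0.4400
After 'absent': normaliser = 0.2·0.4000 + 0.1·0.1600 + 0.1·0.4400; P(species A) ≈ 0.5714, P(species B) ≈ 0.1143, P(species C) ≈ 0.3143
After 'absent': normaliser = 0.2·0.5714 + 0.1·0.1143 + 0.1·0.3143; P(species A) ≈ 0.7273, P(species B) ≈ 0.0727, P(species C) ≈ 0.2000
After 'absent': normaliser = 0.2·0.7273 + 0.1·0.0727 + 0.1·0.2000; P(species A) ≈ 0.8421, P(species B) ≈ 0.0421, P(species C) ≈ 0.1158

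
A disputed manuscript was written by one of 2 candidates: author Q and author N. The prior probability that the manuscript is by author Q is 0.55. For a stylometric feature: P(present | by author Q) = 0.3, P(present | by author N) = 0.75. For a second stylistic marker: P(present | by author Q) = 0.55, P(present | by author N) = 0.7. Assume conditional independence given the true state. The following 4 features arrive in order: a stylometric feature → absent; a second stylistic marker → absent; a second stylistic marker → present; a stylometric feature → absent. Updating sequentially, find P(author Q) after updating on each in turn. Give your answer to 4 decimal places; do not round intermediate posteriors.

0.9187

After a stylometric feature='absent': P(author Q) = 0.7·0.5500 / (0.7·0.5500 + 0.25·0.4500) ≈ 0.7739
After a second stylistic marker='absent': P(author Q) = 0.45·0.7739 / (0.45·0.7739 + 0.3·0.2261) ≈ 0.8370
After a second stylistic marker='present': P(author Q) = 0.55·0.8370 / (0.55·0.8370 + 0.7·0.1630) ≈ 0.8013
After a stylometric feature='absent': P(author Q) = 0.7·0.8013 / (0.7·0.8013 + 0.25·0.1987) ≈ 0.9187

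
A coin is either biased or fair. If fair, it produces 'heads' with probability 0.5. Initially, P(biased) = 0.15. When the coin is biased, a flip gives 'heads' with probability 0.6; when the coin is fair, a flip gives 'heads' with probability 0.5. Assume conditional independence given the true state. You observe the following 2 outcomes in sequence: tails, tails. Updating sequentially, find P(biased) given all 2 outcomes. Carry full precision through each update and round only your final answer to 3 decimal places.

Each posterior becomes the prior for the next update.
After 'tails': P(biased) = 0.4·0.1500 / (0.4·0.1500 + 0.5·0.8500) ≈ 0.1237
After 'tails': P(biased) = 0.4·0.1237 / (0.4·0.1237 + 0.5·0.8763) ≈ 0.1015

0.101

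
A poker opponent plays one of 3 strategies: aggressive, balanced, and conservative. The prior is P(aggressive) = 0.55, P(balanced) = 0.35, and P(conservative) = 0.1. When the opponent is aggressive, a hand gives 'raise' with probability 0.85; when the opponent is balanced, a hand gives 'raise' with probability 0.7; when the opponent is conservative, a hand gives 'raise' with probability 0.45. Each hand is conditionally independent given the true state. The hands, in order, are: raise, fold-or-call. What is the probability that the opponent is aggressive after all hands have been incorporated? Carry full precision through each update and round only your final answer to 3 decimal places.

0.416

After 'raise': normaliser = 0.85·0.5500 + 0.7·0.3500 + 0.45·0.1000; P(aggressive) ≈ 0.6172, P(balanced) ≈ 0.3234, P(conservative) ≈ 0.0594
After 'fold-or-call': normaliser = 0.15·0.6172 + 0.3·0.3234 + 0.55·0.0594; P(aggressive) ≈ 0.4165, P(balanced) ≈ 0.4365, P(conservative) ≈ 0.1470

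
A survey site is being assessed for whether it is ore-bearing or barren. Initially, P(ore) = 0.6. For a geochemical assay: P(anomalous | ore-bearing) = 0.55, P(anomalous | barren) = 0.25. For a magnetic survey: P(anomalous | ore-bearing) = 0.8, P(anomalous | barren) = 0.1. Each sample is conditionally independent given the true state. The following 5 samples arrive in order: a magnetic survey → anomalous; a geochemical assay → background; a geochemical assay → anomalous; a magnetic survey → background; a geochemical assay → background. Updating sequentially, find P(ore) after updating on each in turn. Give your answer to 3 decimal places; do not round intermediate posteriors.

0.679

After a magnetic survey='anomalous': P(ore) = 0.8·0.6000 / (0.8·0.6000 + 0.1·0.4000) ≈ 0.9231
After a geochemical assay='background': P(ore) = 0.45·0.9231 / (0.45·0.9231 + 0.75·0.0769) ≈ 0.8780
After a geochemical assay='anomalous': P(ore) = 0.55·0.8780 / (0.55·0.8780 + 0.25·0.1220) ≈ 0.9406
After a magnetic survey='background': P(ore) = 0.2·0.9406 / (0.2·0.9406 + 0.9·0.0594) ≈ 0.7788
After a geochemical assay='background': P(ore) = 0.45·0.7788 / (0.45·0.7788 + 0.75·0.2212) ≈ 0.6787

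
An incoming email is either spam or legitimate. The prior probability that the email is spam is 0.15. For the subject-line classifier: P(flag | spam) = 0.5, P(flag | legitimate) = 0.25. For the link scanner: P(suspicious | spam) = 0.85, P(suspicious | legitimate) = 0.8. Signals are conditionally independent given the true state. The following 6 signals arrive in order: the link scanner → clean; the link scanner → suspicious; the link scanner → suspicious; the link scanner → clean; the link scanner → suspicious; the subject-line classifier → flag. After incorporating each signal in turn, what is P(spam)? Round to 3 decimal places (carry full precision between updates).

After the link scanner='clean': P(spam) = 0.15·0.1500 / (0.15·0.1500 + 0.2·0.8500) ≈ 0.1169
After the link scanner='suspicious': P(spam) = 0.85·0.1169 / (0.85·0.1169 + 0.8·0.8831) ≈ 0.1233
After the link scanner='suspicious': P(spam) = 0.85·0.1233 / (0.85·0.1233 + 0.8·0.8767) ≈ 0.1300
After the link scanner='clean': P(spam) = 0.15·0.1300 / (0.15·0.1300 + 0.2·0.8700) ≈ 0.1008
After the link scanner='suspicious': P(spam) = 0.85·0.1008 / (0.85·0.1008 + 0.8·0.8992) ≈ 0.1064
After the subject-line classifier='flag': P(spam) = 0.5·0.1064 / (0.5·0.1064 + 0.25·0.8936) ≈ 0.1923

0.192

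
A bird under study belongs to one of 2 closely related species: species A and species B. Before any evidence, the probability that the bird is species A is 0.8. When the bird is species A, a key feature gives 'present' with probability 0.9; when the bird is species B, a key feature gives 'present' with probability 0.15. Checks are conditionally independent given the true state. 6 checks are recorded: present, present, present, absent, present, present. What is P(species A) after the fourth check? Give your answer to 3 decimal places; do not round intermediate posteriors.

0.990

After 'present': P(species A) = 0.9·0.8000 / (0.9·0.8000 + 0.15·0.2000) ≈ 0.9600
After 'present': P(species A) = 0.9·0.9600 / (0.9·0.9600 + 0.15·0.0400) ≈ 0.9931
After 'present': P(species A) = 0.9·0.9931 / (0.9·0.9931 + 0.15·0.0069) ≈ 0.9988
After 'absent': P(species A) = 0.1·0.9988 / (0.1·0.9988 + 0.85·0.0012) ≈ 0.9903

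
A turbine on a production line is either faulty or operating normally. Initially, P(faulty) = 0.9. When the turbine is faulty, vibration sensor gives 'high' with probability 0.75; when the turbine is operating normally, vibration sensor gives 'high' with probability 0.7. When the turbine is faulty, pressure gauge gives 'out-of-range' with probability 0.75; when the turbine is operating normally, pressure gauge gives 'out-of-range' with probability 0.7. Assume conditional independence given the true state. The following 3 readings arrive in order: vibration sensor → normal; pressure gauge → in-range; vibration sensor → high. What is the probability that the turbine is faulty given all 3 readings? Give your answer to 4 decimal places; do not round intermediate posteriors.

0.8701

Apply Bayes' rule sequentially, carrying P(faulty) forward.
After vibration sensor='normal': P(faulty) = 0.25·0.9000 / (0.25·0.9000 + 0.3·0.1000) ≈ 0.8824
After pressure gauge='in-range': P(faulty) = 0.25·0.8824 / (0.25·0.8824 + 0.3·0.1176) ≈ 0.8621
After vibration sensor='high': P(faulty) = 0.75·0.8621 / (0.75·0.8621 + 0.7·0.1379) ≈ 0.8701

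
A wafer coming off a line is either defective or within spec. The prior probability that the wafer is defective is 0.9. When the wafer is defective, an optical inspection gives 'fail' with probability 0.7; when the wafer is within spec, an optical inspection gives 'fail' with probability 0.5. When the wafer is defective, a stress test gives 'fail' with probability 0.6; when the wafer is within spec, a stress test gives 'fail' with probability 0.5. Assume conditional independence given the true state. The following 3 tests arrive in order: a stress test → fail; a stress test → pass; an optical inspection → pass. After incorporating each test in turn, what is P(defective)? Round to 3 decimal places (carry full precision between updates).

After a stress test='fail': P(defective) = 0.6·0.9000 / (0.6·0.9000 + 0.5·0.1000) ≈ 0.9153
After a stress test='pass': P(defective) = 0.4·0.9153 / (0.4·0.9153 + 0.5·0.0847) ≈ 0.8963
After an optical inspection='pass': P(defective) = 0.3·0.8963 / (0.3·0.8963 + 0.5·0.1037) ≈ 0.8383

0.838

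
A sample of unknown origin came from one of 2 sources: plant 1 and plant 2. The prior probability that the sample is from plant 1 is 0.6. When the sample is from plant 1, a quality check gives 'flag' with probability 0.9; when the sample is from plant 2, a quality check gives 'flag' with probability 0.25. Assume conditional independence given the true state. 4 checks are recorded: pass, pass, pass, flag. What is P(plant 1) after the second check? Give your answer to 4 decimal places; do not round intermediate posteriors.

0.0260

Apply Bayes' rule sequentially, carrying P(plant 1) forward.
After 'pass': P(plant 1) = 0.1·0.6000 / (0.1·0.6000 + 0.75·0.4000) ≈ 0.1667
After 'pass': P(plant 1) = 0.1·0.1667 / (0.1·0.1667 + 0.75·0.8333) ≈ 0.0260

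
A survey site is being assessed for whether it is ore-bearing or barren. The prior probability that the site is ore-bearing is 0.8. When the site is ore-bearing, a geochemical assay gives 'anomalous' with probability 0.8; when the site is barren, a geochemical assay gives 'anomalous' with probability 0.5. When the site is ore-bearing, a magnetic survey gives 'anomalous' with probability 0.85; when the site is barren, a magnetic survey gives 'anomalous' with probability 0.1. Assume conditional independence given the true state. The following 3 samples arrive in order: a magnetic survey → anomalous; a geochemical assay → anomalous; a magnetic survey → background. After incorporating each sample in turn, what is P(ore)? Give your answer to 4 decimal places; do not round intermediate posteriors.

After a magnetic survey='anomalous': P(ore) = 0.85·0.8000 / (0.85·0.8000 + 0.1·0.2000) ≈ 0.9714
After a geochemical assay='anomalous': P(ore) = 0.8·0.9714 / (0.8·0.9714 + 0.5·0.0286) ≈ 0.9819
After a magnetic survey='background': P(ore) = 0.15·0.9819 / (0.15·0.9819 + 0.9·0.0181) ≈ 0.9007

0.9007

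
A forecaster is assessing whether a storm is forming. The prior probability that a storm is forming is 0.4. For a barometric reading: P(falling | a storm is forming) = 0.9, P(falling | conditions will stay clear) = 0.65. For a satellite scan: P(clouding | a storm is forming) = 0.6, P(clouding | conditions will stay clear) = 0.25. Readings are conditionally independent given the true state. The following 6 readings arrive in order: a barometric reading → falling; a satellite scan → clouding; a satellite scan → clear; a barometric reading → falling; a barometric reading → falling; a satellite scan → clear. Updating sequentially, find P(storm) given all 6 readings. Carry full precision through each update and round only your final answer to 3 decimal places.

0.547

After a barometric reading='falling': P(storm) = 0.9·0.4000 / (0.9·0.4000 + 0.65·0.6000) ≈ 0.4800
After a satellite scan='clouding': P(storm) = 0.6·0.4800 / (0.6·0.4800 + 0.25·0.5200) ≈ 0.6890
After a satellite scan='clear': P(storm) = 0.4·0.6890 / (0.4·0.6890 + 0.75·0.3110) ≈ 0.5416
After a barometric reading='falling': P(storm) = 0.9·0.5416 / (0.9·0.5416 + 0.65·0.4584) ≈ 0.6206
After a barometric reading='falling': P(storm) = 0.9·0.6206 / (0.9·0.6206 + 0.65·0.3794) ≈ 0.6937
After a satellite scan='clear': P(storm) = 0.4·0.6937 / (0.4·0.6937 + 0.75·0.3063) ≈ 0.5471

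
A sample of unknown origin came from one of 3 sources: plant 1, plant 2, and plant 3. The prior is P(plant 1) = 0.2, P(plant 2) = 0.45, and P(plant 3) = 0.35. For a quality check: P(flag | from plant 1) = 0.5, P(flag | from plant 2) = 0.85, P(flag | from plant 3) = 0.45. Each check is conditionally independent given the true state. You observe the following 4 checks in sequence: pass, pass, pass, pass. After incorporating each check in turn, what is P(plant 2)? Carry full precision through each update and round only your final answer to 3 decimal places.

After 'pass': normaliser = 0.5·0.2000 + 0.15·0.4500 + 0.55·0.3500; P(plant 1) ≈ 0.2778, P(plant 2) ≈ 0.1875, P(plant 3) ≈ 0.5347
After 'pass': normaliser = 0.5·0.2778 + 0.15·0.1875 + 0.55·0.5347; P(plant 1) ≈ 0.3012, P(plant 2) ≈ 0.0610, P(plant 3) ≈ 0.6378
After 'pass': normaliser = 0.5·0.3012 + 0.15·0.0610 + 0.55·0.6378; P(plant 1) ≈ 0.2950, P(plant 2) ≈ 0.0179, P(plant 3) ≈ 0.6871
After 'pass': normaliser = 0.5·0.2950 + 0.15·0.0179 + 0.55·0.6871; P(plant 1) ≈ 0.2793, P(plant 2) ≈ 0.0051, P(plant 3) ≈ 0.7156

0.005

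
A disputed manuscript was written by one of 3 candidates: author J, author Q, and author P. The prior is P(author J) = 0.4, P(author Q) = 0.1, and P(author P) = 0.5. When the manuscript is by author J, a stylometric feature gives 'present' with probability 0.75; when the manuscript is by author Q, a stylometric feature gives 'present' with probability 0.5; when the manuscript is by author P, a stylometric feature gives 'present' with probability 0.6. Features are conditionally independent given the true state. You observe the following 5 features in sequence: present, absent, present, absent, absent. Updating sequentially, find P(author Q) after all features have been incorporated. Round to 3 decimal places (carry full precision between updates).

Apply Bayes' rule sequentially, carrying P(author Q) forward.
After 'present': normaliser = 0.75·0.4000 + 0.5·0.1000 + 0.6·0.5000; P(author J) ≈ 0.4615, P(author Q) ≈ 0.0769, P(author P) ≈ 0.4615
After 'absent': normaliser = 0.25·0.4615 + 0.5·0.0769 + 0.4·0.4615; P(author J) ≈ 0.3409, P(author Q) ≈ 0.1136, P(author P) ≈ 0.5455
After 'present': normaliser = 0.75·0.3409 + 0.5·0.1136 + 0.6·0.5455; P(author J) ≈ 0.3996, P(author Q) ≈ 0.0888, P(author P) ≈ 0.5115
After 'absent': normaliser = 0.25·0.3996 + 0.5·0.0888 + 0.4·0.5115; P(author J) ≈ 0.2863, P(author Q) ≈ 0.1273, P(author P) ≈ 0.5864
After 'absent': normaliser = 0.25·0.2863 + 0.5·0.1273 + 0.4·0.5864; P(author J) ≈ 0.1936, P(author Q) ≈ 0.1721, P(author P) ≈ 0.6343

0.172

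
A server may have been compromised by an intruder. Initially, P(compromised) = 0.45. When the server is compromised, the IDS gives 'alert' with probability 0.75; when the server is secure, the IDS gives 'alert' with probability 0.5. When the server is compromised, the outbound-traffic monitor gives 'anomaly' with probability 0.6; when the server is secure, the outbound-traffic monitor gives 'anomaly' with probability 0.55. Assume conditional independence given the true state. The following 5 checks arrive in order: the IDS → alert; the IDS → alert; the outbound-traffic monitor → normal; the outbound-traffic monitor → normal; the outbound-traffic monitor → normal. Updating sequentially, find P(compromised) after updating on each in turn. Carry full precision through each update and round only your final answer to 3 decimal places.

0.564

After the IDS='alert': P(compromised) = 0.75·0.4500 / (0.75·0.4500 + 0.5·0.5500) ≈ 0.5510
After the IDS='alert': P(compromised) = 0.75·0.5510 / (0.75·0.5510 + 0.5·0.4490) ≈ 0.6480
After the outbound-traffic monitor='normal': P(compromised) = 0.4·0.6480 / (0.4·0.6480 + 0.45·0.3520) ≈ 0.6207
After the outbound-traffic monitor='normal': P(compromised) = 0.4·0.6207 / (0.4·0.6207 + 0.45·0.3793) ≈ 0.5926
After the outbound-traffic monitor='normal': P(compromised) = 0.4·0.5926 / (0.4·0.5926 + 0.45·0.4074) ≈ 0.5639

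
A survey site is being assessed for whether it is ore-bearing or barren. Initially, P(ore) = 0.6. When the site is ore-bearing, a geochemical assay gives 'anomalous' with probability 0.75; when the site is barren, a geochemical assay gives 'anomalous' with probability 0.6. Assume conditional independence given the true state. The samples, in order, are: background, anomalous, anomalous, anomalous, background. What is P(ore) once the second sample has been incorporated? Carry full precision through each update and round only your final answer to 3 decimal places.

After 'background': P(ore) = 0.25·0.6000 / (0.25·0.6000 + 0.4·0.4000) ≈ 0.4839
After 'anomalous': P(ore) = 0.75·0.4839 / (0.75·0.4839 + 0.6·0.5161) ≈ 0.5396

0.540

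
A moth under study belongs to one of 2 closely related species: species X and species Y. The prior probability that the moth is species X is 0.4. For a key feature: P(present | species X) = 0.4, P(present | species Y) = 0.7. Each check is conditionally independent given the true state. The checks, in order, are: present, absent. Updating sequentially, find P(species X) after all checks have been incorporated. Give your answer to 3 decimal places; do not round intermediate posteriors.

0.432

Apply Bayes' rule sequentially, carrying P(species X) forward.
After 'present': P(species X) = 0.4·0.4000 / (0.4·0.4000 + 0.7·0.6000) ≈ 0.2759
After 'absent': P(species X) = 0.6·0.2759 / (0.6·0.2759 + 0.3·0.7241) ≈ 0.4324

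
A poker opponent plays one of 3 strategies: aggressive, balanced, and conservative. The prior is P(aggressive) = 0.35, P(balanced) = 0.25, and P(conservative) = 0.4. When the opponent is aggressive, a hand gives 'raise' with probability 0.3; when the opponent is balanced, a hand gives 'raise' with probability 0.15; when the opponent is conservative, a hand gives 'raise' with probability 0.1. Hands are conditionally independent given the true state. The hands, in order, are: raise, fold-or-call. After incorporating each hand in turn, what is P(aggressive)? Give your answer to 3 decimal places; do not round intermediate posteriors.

After 'raise': normaliser = 0.3·0.3500 + 0.15·0.2500 + 0.1·0.4000; P(aggressive) ≈ 0.5753, P(balanced) ≈ 0.2055, P(conservative) ≈ 0.2192
After 'fold-or-call': normaliser = 0.7·0.5753 + 0.85·0.2055 + 0.9·0.2192; P(aggressive) ≈ 0.5199, P(balanced) ≈ 0.2255, P(conservative) ≈ 0.2546

0.520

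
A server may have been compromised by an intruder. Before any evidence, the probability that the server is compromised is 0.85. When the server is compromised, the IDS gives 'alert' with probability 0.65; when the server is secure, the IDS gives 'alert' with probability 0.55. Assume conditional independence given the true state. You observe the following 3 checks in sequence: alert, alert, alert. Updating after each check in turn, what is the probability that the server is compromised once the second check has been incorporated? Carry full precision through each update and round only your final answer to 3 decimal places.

0.888

After 'alert': P(compromised) = 0.65·0.8500 / (0.65·0.8500 + 0.55·0.1500) ≈ 0.8701
After 'alert': P(compromised) = 0.65·0.8701 / (0.65·0.8701 + 0.55·0.1299) ≈ 0.8878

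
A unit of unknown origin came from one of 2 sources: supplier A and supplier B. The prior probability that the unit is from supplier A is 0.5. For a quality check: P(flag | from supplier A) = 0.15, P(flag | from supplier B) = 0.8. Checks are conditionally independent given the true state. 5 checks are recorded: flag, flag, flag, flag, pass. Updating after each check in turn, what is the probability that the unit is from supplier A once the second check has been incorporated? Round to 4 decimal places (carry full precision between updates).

After 'flag': P(supplier A) = 0.15·0.5000 / (0.15·0.5000 + 0.8·0.5000) ≈ 0.1579
After 'flag': P(supplier A) = 0.15·0.1579 / (0.15·0.1579 + 0.8·0.8421) ≈ 0.0340

0.0340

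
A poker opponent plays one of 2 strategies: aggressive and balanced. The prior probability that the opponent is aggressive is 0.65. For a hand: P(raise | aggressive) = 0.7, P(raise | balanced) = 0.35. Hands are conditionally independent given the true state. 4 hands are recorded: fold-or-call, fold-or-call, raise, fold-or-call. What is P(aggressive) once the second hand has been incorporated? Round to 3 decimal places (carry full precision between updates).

0.283

After 'fold-or-call': P(aggressive) = 0.3·0.6500 / (0.3·0.6500 + 0.65·0.3500) ≈ 0.4615
After 'fold-or-call': P(aggressive) = 0.3·0.4615 / (0.3·0.4615 + 0.65·0.5385) ≈ 0.2835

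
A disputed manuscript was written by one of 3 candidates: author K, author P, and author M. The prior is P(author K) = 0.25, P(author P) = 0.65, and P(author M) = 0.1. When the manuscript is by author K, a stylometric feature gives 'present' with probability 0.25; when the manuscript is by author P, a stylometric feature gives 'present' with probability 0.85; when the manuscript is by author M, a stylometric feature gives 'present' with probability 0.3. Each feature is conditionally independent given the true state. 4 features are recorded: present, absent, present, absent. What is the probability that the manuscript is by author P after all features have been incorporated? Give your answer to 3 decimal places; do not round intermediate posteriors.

0.445

After 'present': normaliser = 0.25·0.2500 + 0.85·0.6500 + 0.3·0.1000; P(author K) ≈ 0.0969, P(author P) ≈ 0.8566, P(author M) ≈ 0.0465
After 'absent': normaliser = 0.75·0.0969 + 0.15·0.8566 + 0.7·0.0465; P(author K) ≈ 0.3109, P(author P) ≈ 0.5498, P(author M) ≈ 0.1393
After 'present': normaliser = 0.25·0.3109 + 0.85·0.5498 + 0.3·0.1393; P(author K) ≈ 0.1325, P(author P) ≈ 0.7963, P(author M) ≈ 0.0712
After 'absent': normaliser = 0.75·0.1325 + 0.15·0.7963 + 0.7·0.0712; P(author K) ≈ 0.3698, P(author P) ≈ 0.4446, P(author M) ≈ 0.1856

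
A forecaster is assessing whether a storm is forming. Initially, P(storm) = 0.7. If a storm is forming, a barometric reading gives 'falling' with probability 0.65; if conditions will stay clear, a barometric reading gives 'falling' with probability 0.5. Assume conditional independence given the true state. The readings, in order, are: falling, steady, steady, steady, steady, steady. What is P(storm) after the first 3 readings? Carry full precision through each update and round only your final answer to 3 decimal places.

0.598

After 'falling': P(storm) = 0.65·0.7000 / (0.65·0.7000 + 0.5·0.3000) ≈ 0.7521
After 'steady': P(storm) = 0.35·0.7521 / (0.35·0.7521 + 0.5·0.2479) ≈ 0.6798
After 'steady': P(storm) = 0.35·0.6798 / (0.35·0.6798 + 0.5·0.3202) ≈ 0.5978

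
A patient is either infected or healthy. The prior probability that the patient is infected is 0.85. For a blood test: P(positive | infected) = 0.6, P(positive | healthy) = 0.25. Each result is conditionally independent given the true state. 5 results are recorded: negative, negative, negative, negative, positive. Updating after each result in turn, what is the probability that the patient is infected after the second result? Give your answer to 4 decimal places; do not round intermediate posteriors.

After 'negative': P(infected) = 0.4·0.8500 / (0.4·0.8500 + 0.75·0.1500) ≈ 0.7514
After 'negative': P(infected) = 0.4·0.7514 / (0.4·0.7514 + 0.75·0.2486) ≈ 0.6171

0.6171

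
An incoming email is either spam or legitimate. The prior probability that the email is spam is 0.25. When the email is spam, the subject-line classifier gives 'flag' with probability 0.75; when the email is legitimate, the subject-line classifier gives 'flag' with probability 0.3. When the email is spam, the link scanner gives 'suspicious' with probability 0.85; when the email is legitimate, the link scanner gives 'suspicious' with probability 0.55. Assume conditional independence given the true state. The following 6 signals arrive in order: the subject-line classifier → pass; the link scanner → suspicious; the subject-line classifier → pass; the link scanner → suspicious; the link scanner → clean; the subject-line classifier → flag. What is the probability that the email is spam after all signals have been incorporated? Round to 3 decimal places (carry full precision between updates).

Each posterior becomes the prior for the next update.
After the subject-line classifier='pass': P(spam) = 0.25·0.2500 / (0.25·0.2500 + 0.7·0.7500) ≈ 0.1064
After the link scanner='suspicious': P(spam) = 0.85·0.1064 / (0.85·0.1064 + 0.55·0.8936) ≈ 0.1554
After the subject-line classifier='pass': P(spam) = 0.25·0.1554 / (0.25·0.1554 + 0.7·0.8446) ≈ 0.0617
After the link scanner='suspicious': P(spam) = 0.85·0.0617 / (0.85·0.0617 + 0.55·0.9383) ≈ 0.0922
After the link scanner='clean': P(spam) = 0.15·0.0922 / (0.15·0.0922 + 0.45·0.9078) ≈ 0.0327
After the subject-line classifier='flag': P(spam) = 0.75·0.0327 / (0.75·0.0327 + 0.3·0.9673) ≈ 0.0780

0.078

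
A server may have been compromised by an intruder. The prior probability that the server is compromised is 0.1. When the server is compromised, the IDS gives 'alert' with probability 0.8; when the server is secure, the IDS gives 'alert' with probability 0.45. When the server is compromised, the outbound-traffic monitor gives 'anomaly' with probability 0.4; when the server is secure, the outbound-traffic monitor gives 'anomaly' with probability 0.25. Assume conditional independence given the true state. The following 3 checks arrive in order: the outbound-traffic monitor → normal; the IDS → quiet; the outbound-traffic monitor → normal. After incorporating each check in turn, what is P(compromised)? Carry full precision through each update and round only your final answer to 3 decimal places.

After the outbound-traffic monitor='normal': P(compromised) = 0.6·0.1000 / (0.6·0.1000 + 0.75·0.9000) ≈ 0.0816
After the IDS='quiet': P(compromised) = 0.2·0.0816 / (0.2·0.0816 + 0.55·0.9184) ≈ 0.0313
After the outbound-traffic monitor='normal': P(compromised) = 0.6·0.0313 / (0.6·0.0313 + 0.75·0.9687) ≈ 0.0252

0.025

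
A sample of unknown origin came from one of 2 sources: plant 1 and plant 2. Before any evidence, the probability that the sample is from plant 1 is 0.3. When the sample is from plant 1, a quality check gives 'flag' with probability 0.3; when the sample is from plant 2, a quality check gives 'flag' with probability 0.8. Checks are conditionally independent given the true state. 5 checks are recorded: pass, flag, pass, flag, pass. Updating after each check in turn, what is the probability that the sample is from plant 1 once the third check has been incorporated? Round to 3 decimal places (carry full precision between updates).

0.663

After 'pass': P(plant 1) = 0.7·0.3000 / (0.7·0.3000 + 0.2·0.7000) ≈ 0.6000
After 'flag': P(plant 1) = 0.3·0.6000 / (0.3·0.6000 + 0.8·0.4000) ≈ 0.3600
After 'pass': P(plant 1) = 0.7·0.3600 / (0.7·0.3600 + 0.2·0.6400) ≈ 0.6632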